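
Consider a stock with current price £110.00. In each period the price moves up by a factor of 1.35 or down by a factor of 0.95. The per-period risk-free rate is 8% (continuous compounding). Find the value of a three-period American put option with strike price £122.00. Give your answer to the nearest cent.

£12.00

Risk-neutral probability p = (e^0.08 − 0.95)/(1.35 − 0.95) = 0.1333/0.4000 = 0.3332
Terminal stock prices: S_uuu = 270.6, S_uud = 190.5, S_udd = 134, S_ddd = 94.31
Terminal payoffs (K − S): max(-148.6, 0) = 0, max(-68.45, 0) = 0, max(-12.02, 0) = 0, max(27.69, 0) = 27.69
Node uu (S = 200.5): continuation = e^(−0.08)·[0.3332·0.0000 + 0.6668·0.0000] = 0.0000; exercise value = 0.0000 ≤ continuation, so V_uu = 0.0000
Node ud (S = 141.1): continuation = e^(−0.08)·[0.3332·0.0000 + 0.6668·0.0000] = 0.0000; exercise value = 0.0000 ≤ continuation, so V_ud = 0.0000
Node dd (S = 99.27): continuation = e^(−0.08)·[0.3332·0.0000 + 0.6668·27.6888] = 17.0429; exercise value = 22.7250 > continuation, so V_dd = 22.7250 (exercise)
Node u (S = 148.5): continuation = e^(−0.08)·[0.3332·0.0000 + 0.6668·0.0000] = 0.0000; exercise value = 0.0000 ≤ continuation, so V_u = 0.0000
Node d (S = 104.5): continuation = e^(−0.08)·[0.3332·0.0000 + 0.6668·22.7250] = 13.9876; exercise value = 17.5000 > continuation, so V_d = 17.5000 (exercise)
Node 0 (S = 110): continuation = e^(−0.08)·[0.3332·0.0000 + 0.6668·17.5000] = 10.7716; exercise value = 12.0000 > continuation, so V_0 = 12.0000 (exercise)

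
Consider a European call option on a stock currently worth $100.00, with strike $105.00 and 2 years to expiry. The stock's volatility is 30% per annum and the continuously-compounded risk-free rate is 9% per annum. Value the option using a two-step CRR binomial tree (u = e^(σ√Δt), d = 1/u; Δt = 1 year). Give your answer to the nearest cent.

$21.71

CRR parameters: u = e^(σ√Δt) = e^(0.3·√1) = 1.3499, d = 1/u = 0.7408
Per-period rate: rΔt = 0.09·1 = 0.09, so R = e^0.09 = 1.0942
Risk-neutral probability p = (e^0.09 − 0.7408)/(1.3499 − 0.7408) = 0.3534/0.6090 = 0.5802
Terminal stock prices: S_uu = 182.2, S_ud = 100, S_dd = 54.88
Terminal payoffs (S − K): max(77.21, 0) = 77.21, max(-5, 0) = 0, max(-50.12, 0) = 0
Node u (S = 135): V_u = e^(−0.09)·[0.5802·77.2119 + 0.4198·0.0000] = 40.9415
Node d (S = 74.08): V_d = e^(−0.09)·[0.5802·0.0000 + 0.4198·0.0000] = 0.0000
Node 0 (S = 100): V_0 = e^(−0.09)·[0.5802·40.9415 + 0.4198·0.0000] = 21.7092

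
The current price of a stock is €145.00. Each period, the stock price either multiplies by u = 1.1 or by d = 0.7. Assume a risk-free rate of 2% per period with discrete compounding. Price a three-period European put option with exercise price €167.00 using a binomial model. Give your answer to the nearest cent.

Risk-neutral probability p = (1 + 0.02 − 0.7)/(1.1 − 0.7) = 0.3200/0.4000 = 0.8000
Terminal stock prices: S_uuu = 193, S_uud = 122.8, S_udd = 78.15, S_ddd = 49.73
Terminal payoffs (K − S): max(-26, 0) = 0, max(44.19, 0) = 44.19, max(88.85, 0) = 88.85, max(117.3, 0) = 117.3
Node uu (S = 175.5): V_uu = 1/1.02·[0.8000·0.0000 + 0.2000·44.1850] = 8.6637
Node ud (S = 111.6): V_ud = 1/1.02·[0.8000·44.1850 + 0.2000·88.8450] = 52.0755
Node dd (S = 71.05): V_dd = 1/1.02·[0.8000·88.8450 + 0.2000·117.2650] = 92.6755
Node u (S = 159.5): V_u = 1/1.02·[0.8000·8.6637 + 0.2000·52.0755] = 17.0060
Node d (S = 101.5): V_d = 1/1.02·[0.8000·52.0755 + 0.2000·92.6755] = 59.0152
Node 0 (S = 145): V_0 = 1/1.02·[0.8000·17.0060 + 0.2000·59.0152] = 24.9096

€24.91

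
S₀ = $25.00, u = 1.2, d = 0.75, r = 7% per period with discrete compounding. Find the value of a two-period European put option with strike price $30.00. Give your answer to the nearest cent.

Risk-neutral probability p = (1 + 0.07 − 0.75)/(1.2 − 0.75) = 0.3200/0.4500 = 0.7111
Terminal stock prices: S_uu = 36, S_ud = 22.5, S_dd = 14.06
Terminal payoffs (K − S): max(-6, 0) = 0, max(7.5, 0) = 7.5, max(15.94, 0) = 15.94
Node u (S = 30): V_u = 1/1.07·[0.7111·0.0000 + 0.2889·7.5000] = 2.0249
Node d (S = 18.75): V_d = 1/1.07·[0.7111·7.5000 + 0.2889·15.9375] = 9.2874
Node 0 (S = 25): V_0 = 1/1.07·[0.7111·2.0249 + 0.2889·9.2874] = 3.8532

$3.85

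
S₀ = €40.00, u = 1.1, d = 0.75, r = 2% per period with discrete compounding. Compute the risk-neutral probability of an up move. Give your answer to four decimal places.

Risk-neutral probability p = (1 + 0.02 − 0.75)/(1.1 − 0.75) = 0.2700/0.3500 = 0.7714

p = 0.7714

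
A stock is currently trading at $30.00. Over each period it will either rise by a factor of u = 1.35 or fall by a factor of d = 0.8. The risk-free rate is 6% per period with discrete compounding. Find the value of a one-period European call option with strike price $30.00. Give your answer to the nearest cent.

$4.68

Risk-neutral probability p = (1 + 0.06 − 0.8)/(1.35 − 0.8) = 0.2600/0.5500 = 0.4727
Terminal stock prices: S_u = 40.5, S_d = 24
Terminal payoffs (S − K): max(10.5, 0) = 10.5, max(-6, 0) = 0
Node 0 (S = 30): V_0 = 1/1.06·[0.4727·10.5000 + 0.5273·0.0000] = 4.6827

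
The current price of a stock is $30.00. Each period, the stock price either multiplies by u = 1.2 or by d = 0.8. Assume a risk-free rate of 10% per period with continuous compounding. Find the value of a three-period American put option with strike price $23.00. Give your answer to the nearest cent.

Risk-neutral probability p = (e^0.1 − 0.8)/(1.2 − 0.8) = 0.3052/0.4000 = 0.7629
Terminal stock prices: S_uuu = 51.84, S_uud = 34.56, S_udd = 23.04, S_ddd = 15.36
Terminal payoffs (K − S): max(-28.84, 0) = 0, max(-11.56, 0) = 0, max(-0.04, 0) = 0, max(7.64, 0) = 7.64
Node uu (S = 43.2): continuation = e^(−0.1)·[0.7629·0.0000 + 0.2371·0.0000] = 0.0000; exercise value = 0.0000 ≤ continuation, so V_uu = 0.0000
Node ud (S = 28.8): continuation = e^(−0.1)·[0.7629·0.0000 + 0.2371·0.0000] = 0.0000; exercise value = 0.0000 ≤ continuation, so V_ud = 0.0000
Node dd (S = 19.2): continuation = e^(−0.1)·[0.7629·0.0000 + 0.2371·7.6400] = 1.6389; exercise value = 3.8000 > continuation, so V_dd = 3.8000 (exercise)
Node u (S = 36): continuation = e^(−0.1)·[0.7629·0.0000 + 0.2371·0.0000] = 0.0000; exercise value = 0.0000 ≤ continuation, so V_u = 0.0000
Node d (S = 24): continuation = e^(−0.1)·[0.7629·0.0000 + 0.2371·3.8000] = 0.8151; exercise value = 0.0000 ≤ continuation, so V_d = 0.8151
Node 0 (S = 30): continuation = e^(−0.1)·[0.7629·0.0000 + 0.2371·0.8151] = 0.1749; exercise value = 0.0000 ≤ continuation, so V_0 = 0.1749

$0.17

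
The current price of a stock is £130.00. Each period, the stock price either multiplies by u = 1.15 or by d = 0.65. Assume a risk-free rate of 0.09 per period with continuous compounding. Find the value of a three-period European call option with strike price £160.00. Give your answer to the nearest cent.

£20.18

Risk-neutral probability p = (e^0.09 − 0.65)/(1.15 − 0.65) = 0.4442/0.5000 = 0.8883
Terminal stock prices: S_uuu = 197.7, S_uud = 111.8, S_udd = 63.16, S_ddd = 35.7
Terminal payoffs (S − K): max(37.71, 0) = 37.71, max(-48.25, 0) = 0, max(-96.84, 0) = 0, max(-124.3, 0) = 0
Node uu (S = 171.9): V_uu = e^(−0.09)·[0.8883·37.7137 + 0.1117·0.0000] = 30.6194
Node ud (S = 97.17): V_ud = e^(−0.09)·[0.8883·0.0000 + 0.1117·0.0000] = 0.0000
Node dd (S = 54.93): V_dd = e^(−0.09)·[0.8883·0.0000 + 0.1117·0.0000] = 0.0000
Node u (S = 149.5): V_u = e^(−0.09)·[0.8883·30.6194 + 0.1117·0.0000] = 24.8596
Node d (S = 84.5): V_d = e^(−0.09)·[0.8883·0.0000 + 0.1117·0.0000] = 0.0000
Node 0 (S = 130): V_0 = e^(−0.09)·[0.8883·24.8596 + 0.1117·0.0000] = 20.1832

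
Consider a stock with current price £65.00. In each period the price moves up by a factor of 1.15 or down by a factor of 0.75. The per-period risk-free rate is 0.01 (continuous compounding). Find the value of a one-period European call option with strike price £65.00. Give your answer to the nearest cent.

£6.28

Risk-neutral probability p = (e^0.01 − 0.75)/(1.15 − 0.75) = 0.2601/0.4000 = 0.6501
Terminal stock prices: S_u = 74.75, S_d = 48.75
Terminal payoffs (S − K): max(9.75, 0) = 9.75, max(-16.25, 0) = 0
Node 0 (S = 65): V_0 = e^(−0.01)·[0.6501·9.7500 + 0.3499·0.0000] = 6.2757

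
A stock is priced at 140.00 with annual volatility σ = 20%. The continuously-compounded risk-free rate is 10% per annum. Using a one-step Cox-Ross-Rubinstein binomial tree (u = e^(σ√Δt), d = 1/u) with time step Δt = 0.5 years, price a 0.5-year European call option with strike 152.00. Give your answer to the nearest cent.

5.69

CRR parameters: u = e^(σ√Δt) = e^(0.2·√0.5) = 1.1519, d = 1/u = 0.8681
Per-period rate: rΔt = 0.1·0.5 = 0.05, so R = e^0.05 = 1.0513
Risk-neutral probability p = (e^0.05 − 0.8681)/(1.1519 − 0.8681) = 0.1831/0.2838 = 0.6454
Terminal stock prices: S_u = 161.3, S_d = 121.5
Terminal payoffs (S − K): max(9.267, 0) = 9.267, max(-30.46, 0) = 0
Node 0 (S = 140): V_0 = e^(−0.05)·[0.6454·9.2674 + 0.3546·0.0000] = 5.6892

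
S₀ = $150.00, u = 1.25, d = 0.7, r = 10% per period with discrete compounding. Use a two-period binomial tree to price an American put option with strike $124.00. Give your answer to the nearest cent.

Risk-neutral probability p = (1 + 0.1 − 0.7)/(1.25 − 0.7) = 0.4000/0.5500 = 0.7273
Terminal stock prices: S_uu = 234.4, S_ud = 131.2, S_dd = 73.5
Terminal payoffs (K − S): max(-110.4, 0) = 0, max(-7.25, 0) = 0, max(50.5, 0) = 50.5
Node u (S = 187.5): continuation = 1/1.1·[0.7273·0.0000 + 0.2727·0.0000] = 0.0000; exercise value = 0.0000 ≤ continuation, so V_u = 0.0000
Node d (S = 105): continuation = 1/1.1·[0.7273·0.0000 + 0.2727·50.5000] = 12.5207; exercise value = 19.0000 > continuation, so V_d = 19.0000 (exercise)
Node 0 (S = 150): continuation = 1/1.1·[0.7273·0.0000 + 0.2727·19.0000] = 4.7107; exercise value = 0.0000 ≤ continuation, so V_0 = 4.7107

$4.71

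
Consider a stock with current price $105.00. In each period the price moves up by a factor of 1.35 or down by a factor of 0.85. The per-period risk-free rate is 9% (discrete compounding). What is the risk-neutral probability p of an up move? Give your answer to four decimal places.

Risk-neutral probability p = (1 + 0.09 − 0.85)/(1.35 − 0.85) = 0.2400/0.5000 = 0.4800

p = 0.4800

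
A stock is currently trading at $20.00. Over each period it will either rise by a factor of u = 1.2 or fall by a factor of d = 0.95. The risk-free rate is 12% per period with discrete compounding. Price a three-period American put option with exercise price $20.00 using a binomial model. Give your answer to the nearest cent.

$0.29

Risk-neutral probability p = (1 + 0.12 − 0.95)/(1.2 − 0.95) = 0.1700/0.2500 = 0.6800
Terminal stock prices: S_uuu = 34.56, S_uud = 27.36, S_udd = 21.66, S_ddd = 17.15
Terminal payoffs (K − S): max(-14.56, 0) = 0, max(-7.36, 0) = 0, max(-1.66, 0) = 0, max(2.853, 0) = 2.853
Node uu (S = 28.8): continuation = 1/1.12·[0.6800·0.0000 + 0.3200·0.0000] = 0.0000; exercise value = 0.0000 ≤ continuation, so V_uu = 0.0000
Node ud (S = 22.8): continuation = 1/1.12·[0.6800·0.0000 + 0.3200·0.0000] = 0.0000; exercise value = 0.0000 ≤ continuation, so V_ud = 0.0000
Node dd (S = 18.05): continuation = 1/1.12·[0.6800·0.0000 + 0.3200·2.8525] = 0.8150; exercise value = 1.9500 > continuation, so V_dd = 1.9500 (exercise)
Node u (S = 24): continuation = 1/1.12·[0.6800·0.0000 + 0.3200·0.0000] = 0.0000; exercise value = 0.0000 ≤ continuation, so V_u = 0.0000
Node d (S = 19): continuation = 1/1.12·[0.6800·0.0000 + 0.3200·1.9500] = 0.5571; exercise value = 1.0000 > continuation, so V_d = 1.0000 (exercise)
Node 0 (S = 20): continuation = 1/1.12·[0.6800·0.0000 + 0.3200·1.0000] = 0.2857; exercise value = 0.0000 ≤ continuation, so V_0 = 0.2857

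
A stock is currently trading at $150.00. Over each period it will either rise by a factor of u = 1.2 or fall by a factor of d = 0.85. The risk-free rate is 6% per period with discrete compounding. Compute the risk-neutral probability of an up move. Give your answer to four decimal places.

Risk-neutral probability p = (1 + 0.06 − 0.85)/(1.2 − 0.85) = 0.2100/0.3500 = 0.6000

p = 0.6000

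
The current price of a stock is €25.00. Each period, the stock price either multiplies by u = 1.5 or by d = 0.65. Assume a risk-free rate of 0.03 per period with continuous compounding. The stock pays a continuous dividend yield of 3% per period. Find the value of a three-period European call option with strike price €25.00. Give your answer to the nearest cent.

€6.95

Per-period risk-free factor R = e^0.03 = 1.0305; dividend-adjusted growth = e^(0.03−0.03) = 1.0000.
Risk-neutral probability p = (1.0000 − 0.65)/(1.5 − 0.65) = 0.3500/0.8500 = 0.4118
Terminal stock prices: S_uuu = 84.38, S_uud = 36.56, S_udd = 15.84, S_ddd = 6.866
Terminal payoffs (S − K): max(59.38, 0) = 59.38, max(11.56, 0) = 11.56, max(-9.156, 0) = 0, max(-18.13, 0) = 0
Node uu (S = 56.25): V_uu = e^(−0.03)·[0.4118·59.3750 + 0.5882·11.5625] = 30.3264
Node ud (S = 24.38): V_ud = e^(−0.03)·[0.4118·11.5625 + 0.5882·0.0000] = 4.6203
Node dd (S = 10.56): V_dd = e^(−0.03)·[0.4118·0.0000 + 0.5882·0.0000] = 0.0000
Node u (S = 37.5): V_u = e^(−0.03)·[0.4118·30.3264 + 0.5882·4.6203] = 14.7558
Node d (S = 16.25): V_d = e^(−0.03)·[0.4118·4.6203 + 0.5882·0.0000] = 1.8463
Node 0 (S = 25): V_0 = e^(−0.03)·[0.4118·14.7558 + 0.5882·1.8463] = 6.9503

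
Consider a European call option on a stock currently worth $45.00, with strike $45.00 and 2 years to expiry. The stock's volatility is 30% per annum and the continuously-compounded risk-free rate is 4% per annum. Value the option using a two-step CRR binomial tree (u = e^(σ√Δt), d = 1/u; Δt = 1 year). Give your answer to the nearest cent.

CRR parameters: u = e^(σ√Δt) = e^(0.3·√1) = 1.3499, d = 1/u = 0.7408
Per-period rate: rΔt = 0.04·1 = 0.04, so R = e^0.04 = 1.0408
Risk-neutral probability p = (e^0.04 − 0.7408)/(1.3499 − 0.7408) = 0.3000/0.6090 = 0.4926
Terminal stock prices: S_uu = 82, S_ud = 45, S_dd = 24.7
Terminal payoffs (S − K): max(37, 0) = 37, max(0, 0) = 0, max(-20.3, 0) = 0
Node u (S = 60.74): V_u = e^(−0.04)·[0.4926·36.9953 + 0.5074·0.0000] = 17.5081
Node d (S = 33.34): V_d = e^(−0.04)·[0.4926·0.0000 + 0.5074·0.0000] = 0.0000
Node 0 (S = 45): V_0 = e^(−0.04)·[0.4926·17.5081 + 0.5074·0.0000] = 8.2858

$8.29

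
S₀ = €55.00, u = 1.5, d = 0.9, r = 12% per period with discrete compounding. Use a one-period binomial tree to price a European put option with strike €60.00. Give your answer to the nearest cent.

€5.94

Risk-neutral probability p = (1 + 0.12 − 0.9)/(1.5 − 0.9) = 0.2200/0.6000 = 0.3667
Terminal stock prices: S_u = 82.5, S_d = 49.5
Terminal payoffs (K − S): max(-22.5, 0) = 0, max(10.5, 0) = 10.5
Node 0 (S = 55): V_0 = 1/1.12·[0.3667·0.0000 + 0.6333·10.5000] = 5.9375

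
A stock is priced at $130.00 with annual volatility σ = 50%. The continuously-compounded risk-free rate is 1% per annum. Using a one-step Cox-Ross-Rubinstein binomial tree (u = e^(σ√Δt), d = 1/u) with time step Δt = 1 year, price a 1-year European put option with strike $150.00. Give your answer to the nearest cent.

$43.17

CRR parameters: u = e^(σ√Δt) = e^(0.5·√1) = 1.6487, d = 1/u = 0.6065
Per-period rate: rΔt = 0.01·1 = 0.01, so R = e^0.01 = 1.0101
Risk-neutral probability p = (e^0.01 − 0.6065)/(1.6487 − 0.6065) = 0.4035/1.0422 = 0.3872
Terminal stock prices: S_u = 214.3, S_d = 78.85
Terminal payoffs (K − S): max(-64.33, 0) = 0, max(71.15, 0) = 71.15
Node 0 (S = 130): V_0 = e^(−0.01)·[0.3872·0.0000 + 0.6128·71.1510] = 43.1686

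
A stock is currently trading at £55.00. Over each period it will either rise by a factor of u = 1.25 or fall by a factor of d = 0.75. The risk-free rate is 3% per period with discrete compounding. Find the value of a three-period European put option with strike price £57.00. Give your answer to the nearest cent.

Risk-neutral probability p = (1 + 0.03 − 0.75)/(1.25 − 0.75) = 0.2800/0.5000 = 0.5600
Terminal stock prices: S_uuu = 107.4, S_uud = 64.45, S_udd = 38.67, S_ddd = 23.2
Terminal payoffs (K − S): max(-50.42, 0) = 0, max(-7.453, 0) = 0, max(18.33, 0) = 18.33, max(33.8, 0) = 33.8
Node uu (S = 85.94): V_uu = 1/1.03·[0.5600·0.0000 + 0.4400·0.0000] = 0.0000
Node ud (S = 51.56): V_ud = 1/1.03·[0.5600·0.0000 + 0.4400·18.3281] = 7.8295
Node dd (S = 30.94): V_dd = 1/1.03·[0.5600·18.3281 + 0.4400·33.7969] = 24.4023
Node u (S = 68.75): V_u = 1/1.03·[0.5600·0.0000 + 0.4400·7.8295] = 3.3446
Node d (S = 41.25): V_d = 1/1.03·[0.5600·7.8295 + 0.4400·24.4023] = 14.6811
Node 0 (S = 55): V_0 = 1/1.03·[0.5600·3.3446 + 0.4400·14.6811] = 8.0900

£8.09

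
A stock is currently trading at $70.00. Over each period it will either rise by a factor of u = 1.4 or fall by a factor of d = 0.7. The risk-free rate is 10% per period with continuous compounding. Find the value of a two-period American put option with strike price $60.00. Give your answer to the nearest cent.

Risk-neutral probability p = (e^0.1 − 0.7)/(1.4 − 0.7) = 0.4052/0.7000 = 0.5788
Terminal stock prices: S_uu = 137.2, S_ud = 68.6, S_dd = 34.3
Terminal payoffs (K − S): max(-77.2, 0) = 0, max(-8.6, 0) = 0, max(25.7, 0) = 25.7
Node u (S = 98): continuation = e^(−0.1)·[0.5788·0.0000 + 0.4212·0.0000] = 0.0000; exercise value = 0.0000 ≤ continuation, so V_u = 0.0000
Node d (S = 49): continuation = e^(−0.1)·[0.5788·0.0000 + 0.4212·25.7000] = 9.7944; exercise value = 11.0000 > continuation, so V_d = 11.0000 (exercise)
Node 0 (S = 70): continuation = e^(−0.1)·[0.5788·0.0000 + 0.4212·11.0000] = 4.1921; exercise value = 0.0000 ≤ continuation, so V_0 = 4.1921

$4.19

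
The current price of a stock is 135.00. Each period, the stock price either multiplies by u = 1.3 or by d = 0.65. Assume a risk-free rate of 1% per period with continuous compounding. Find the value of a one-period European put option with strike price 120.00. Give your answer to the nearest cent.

14.24

Risk-neutral probability p = (e^0.01 − 0.65)/(1.3 − 0.65) = 0.3601/0.6500 = 0.5539
Terminal stock prices: S_u = 175.5, S_d = 87.75
Terminal payoffs (K − S): max(-55.5, 0) = 0, max(32.25, 0) = 32.25
Node 0 (S = 135): V_0 = e^(−0.01)·[0.5539·0.0000 + 0.4461·32.2500] = 14.2428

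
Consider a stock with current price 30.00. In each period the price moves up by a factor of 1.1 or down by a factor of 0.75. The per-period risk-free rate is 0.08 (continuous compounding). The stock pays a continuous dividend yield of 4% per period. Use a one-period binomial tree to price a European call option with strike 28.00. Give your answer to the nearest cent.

3.84

Per-period risk-free factor R = e^0.08 = 1.0833; dividend-adjusted growth = e^(0.08−0.04) = 1.0408.
Risk-neutral probability p = (1.0408 − 0.75)/(1.1 − 0.75) = 0.2908/0.3500 = 0.8309
Terminal stock prices: S_u = 33, S_d = 22.5
Terminal payoffs (S − K): max(5, 0) = 5, max(-5.5, 0) = 0
Node 0 (S = 30): V_0 = e^(−0.08)·[0.8309·5.0000 + 0.1691·0.0000] = 3.8350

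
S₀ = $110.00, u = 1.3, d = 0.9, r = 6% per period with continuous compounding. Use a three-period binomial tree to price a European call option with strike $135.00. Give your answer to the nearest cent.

Risk-neutral probability p = (e^0.06 − 0.9)/(1.3 − 0.9) = 0.1618/0.4000 = 0.4046
Terminal stock prices: S_uuu = 241.7, S_uud = 167.3, S_udd = 115.8, S_ddd = 80.19
Terminal payoffs (S − K): max(106.7, 0) = 106.7, max(32.31, 0) = 32.31, max(-19.17, 0) = 0, max(-54.81, 0) = 0
Node uu (S = 185.9): V_uu = e^(−0.06)·[0.4046·106.6700 + 0.5954·32.3100] = 58.7618
Node ud (S = 128.7): V_ud = e^(−0.06)·[0.4046·32.3100 + 0.5954·0.0000] = 12.3111
Node dd (S = 89.1): V_dd = e^(−0.06)·[0.4046·0.0000 + 0.5954·0.0000] = 0.0000
Node u (S = 143): V_u = e^(−0.06)·[0.4046·58.7618 + 0.5954·12.3111] = 29.2932
Node d (S = 99): V_d = e^(−0.06)·[0.4046·12.3111 + 0.5954·0.0000] = 4.6909
Node 0 (S = 110): V_0 = e^(−0.06)·[0.4046·29.2932 + 0.5954·4.6909] = 13.7919

$13.79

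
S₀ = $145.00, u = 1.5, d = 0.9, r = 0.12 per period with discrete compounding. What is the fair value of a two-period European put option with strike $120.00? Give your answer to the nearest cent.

Risk-neutral probability p = (1 + 0.12 − 0.9)/(1.5 − 0.9) = 0.2200/0.6000 = 0.3667
Terminal stock prices: S_uu = 326.2, S_ud = 195.8, S_dd = 117.5
Terminal payoffs (K − S): max(-206.2, 0) = 0, max(-75.75, 0) = 0, max(2.55, 0) = 2.55
Node u (S = 217.5): V_u = 1/1.12·[0.3667·0.0000 + 0.6333·0.0000] = 0.0000
Node d (S = 130.5): V_d = 1/1.12·[0.3667·0.0000 + 0.6333·2.5500] = 1.4420
Node 0 (S = 145): V_0 = 1/1.12·[0.3667·0.0000 + 0.6333·1.4420] = 0.8154

$0.82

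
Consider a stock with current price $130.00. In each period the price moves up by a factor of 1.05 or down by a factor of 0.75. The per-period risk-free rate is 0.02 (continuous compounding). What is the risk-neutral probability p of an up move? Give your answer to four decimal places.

Risk-neutral probability p = (e^0.02 − 0.75)/(1.05 − 0.75) = 0.2702/0.3000 = 0.9007

p = 0.9007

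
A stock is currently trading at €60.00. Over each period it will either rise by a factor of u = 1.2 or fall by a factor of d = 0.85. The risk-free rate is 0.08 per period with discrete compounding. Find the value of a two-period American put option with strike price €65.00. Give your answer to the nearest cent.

€5.18

Risk-neutral probability p = (1 + 0.08 − 0.85)/(1.2 − 0.85) = 0.2300/0.3500 = 0.6571
Terminal stock prices: S_uu = 86.4, S_ud = 61.2, S_dd = 43.35
Terminal payoffs (K − S): max(-21.4, 0) = 0, max(3.8, 0) = 3.8, max(21.65, 0) = 21.65
Node u (S = 72): continuation = 1/1.08·[0.6571·0.0000 + 0.3429·3.8000] = 1.2063; exercise value = 0.0000 ≤ continuation, so V_u = 1.2063
Node d (S = 51): continuation = 1/1.08·[0.6571·3.8000 + 0.3429·21.6500] = 9.1852; exercise value = 14.0000 > continuation, so V_d = 14.0000 (exercise)
Node 0 (S = 60): continuation = 1/1.08·[0.6571·1.2063 + 0.3429·14.0000] = 5.1785; exercise value = 5.0000 ≤ continuation, so V_0 = 5.1785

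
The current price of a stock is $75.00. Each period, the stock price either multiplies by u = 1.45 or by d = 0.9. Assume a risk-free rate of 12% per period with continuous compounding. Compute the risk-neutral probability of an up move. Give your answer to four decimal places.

Risk-neutral probability p = (e^0.12 − 0.9)/(1.45 − 0.9) = 0.2275/0.5500 = 0.4136

p = 0.4136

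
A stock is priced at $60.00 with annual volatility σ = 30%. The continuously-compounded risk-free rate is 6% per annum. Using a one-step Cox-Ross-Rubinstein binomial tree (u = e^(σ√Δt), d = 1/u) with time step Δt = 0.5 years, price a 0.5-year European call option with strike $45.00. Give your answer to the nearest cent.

$16.33

CRR parameters: u = e^(σ√Δt) = e^(0.3·√0.5) = 1.2363, d = 1/u = 0.8089
Per-period rate: rΔt = 0.06·0.5 = 0.03, so R = e^0.03 = 1.0305
Risk-neutral probability p = (e^0.03 − 0.8089)/(1.2363 − 0.8089) = 0.2216/0.4275 = 0.5184
Terminal stock prices: S_u = 74.18, S_d = 48.53
Terminal payoffs (S − K): max(29.18, 0) = 29.18, max(3.531, 0) = 3.531
Node 0 (S = 60): V_0 = e^(−0.03)·[0.5184·29.1787 + 0.4816·3.5315] = 16.3300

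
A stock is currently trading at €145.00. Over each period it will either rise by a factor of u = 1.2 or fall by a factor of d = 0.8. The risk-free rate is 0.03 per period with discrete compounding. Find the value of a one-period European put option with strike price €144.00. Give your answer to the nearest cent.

€11.55

Risk-neutral probability p = (1 + 0.03 − 0.8)/(1.2 − 0.8) = 0.2300/0.4000 = 0.5750
Terminal stock prices: S_u = 174, S_d = 116
Terminal payoffs (K − S): max(-30, 0) = 0, max(28, 0) = 28
Node 0 (S = 145): V_0 = 1/1.03·[0.5750·0.0000 + 0.4250·28.0000] = 11.5534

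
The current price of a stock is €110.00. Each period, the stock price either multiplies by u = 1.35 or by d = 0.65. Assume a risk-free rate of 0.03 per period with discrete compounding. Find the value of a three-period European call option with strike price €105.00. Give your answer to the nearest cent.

€33.61

Risk-neutral probability p = (1 + 0.03 − 0.65)/(1.35 − 0.65) = 0.3800/0.7000 = 0.5429
Terminal stock prices: S_uuu = 270.6, S_uud = 130.3, S_udd = 62.74, S_ddd = 30.21
Terminal payoffs (S − K): max(165.6, 0) = 165.6, max(25.31, 0) = 25.31, max(-42.26, 0) = 0, max(-74.79, 0) = 0
Node uu (S = 200.5): V_uu = 1/1.03·[0.5429·165.6413 + 0.4571·25.3088] = 98.5333
Node ud (S = 96.53): V_ud = 1/1.03·[0.5429·25.3088 + 0.4571·0.0000] = 13.3389
Node dd (S = 46.48): V_dd = 1/1.03·[0.5429·0.0000 + 0.4571·0.0000] = 0.0000
Node u (S = 148.5): V_u = 1/1.03·[0.5429·98.5333 + 0.4571·13.3389] = 57.8517
Node d (S = 71.5): V_d = 1/1.03·[0.5429·13.3389 + 0.4571·0.0000] = 7.0302
Node 0 (S = 110): V_0 = 1/1.03·[0.5429·57.8517 + 0.4571·7.0302] = 33.6107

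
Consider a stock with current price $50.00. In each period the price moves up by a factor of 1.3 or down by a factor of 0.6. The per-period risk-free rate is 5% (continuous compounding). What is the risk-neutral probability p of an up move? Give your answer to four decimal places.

Risk-neutral probability p = (e^0.05 − 0.6)/(1.3 − 0.6) = 0.4513/0.7000 = 0.6447

p = 0.6447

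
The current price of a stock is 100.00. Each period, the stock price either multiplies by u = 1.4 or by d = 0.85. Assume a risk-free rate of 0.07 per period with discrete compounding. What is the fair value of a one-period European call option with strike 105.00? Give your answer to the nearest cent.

Risk-neutral probability p = (1 + 0.07 − 0.85)/(1.4 − 0.85) = 0.2200/0.5500 = 0.4000
Terminal stock prices: S_u = 140, S_d = 85
Terminal payoffs (S − K): max(35, 0) = 35, max(-20, 0) = 0
Node 0 (S = 100): V_0 = 1/1.07·[0.4000·35.0000 + 0.6000·0.0000] = 13.0841

13.08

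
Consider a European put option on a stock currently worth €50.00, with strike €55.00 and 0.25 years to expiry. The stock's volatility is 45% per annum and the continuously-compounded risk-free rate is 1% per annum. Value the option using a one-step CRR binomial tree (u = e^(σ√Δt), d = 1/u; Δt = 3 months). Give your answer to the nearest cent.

€8.28

CRR parameters: u = e^(σ√Δt) = e^(0.45·√0.25) = 1.2523, d = 1/u = 0.7985
Per-period rate: rΔt = 0.01·0.25 = 0.0025, so R = e^0.0025 = 1.0025
Risk-neutral probability p = (e^0.0025 − 0.7985)/(1.2523 − 0.7985) = 0.2040/0.4538 = 0.4495
Terminal stock prices: S_u = 62.62, S_d = 39.93
Terminal payoffs (K − S): max(-7.616, 0) = 0, max(15.07, 0) = 15.07
Node 0 (S = 50): V_0 = e^(−0.0025)·[0.4495·0.0000 + 0.5505·15.0742] = 8.2776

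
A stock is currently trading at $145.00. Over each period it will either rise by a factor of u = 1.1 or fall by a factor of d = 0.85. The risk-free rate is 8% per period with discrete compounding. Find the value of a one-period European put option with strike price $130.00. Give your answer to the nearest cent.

$0.50

Risk-neutral probability p = (1 + 0.08 − 0.85)/(1.1 − 0.85) = 0.2300/0.2500 = 0.9200
Terminal stock prices: S_u = 159.5, S_d = 123.2
Terminal payoffs (K − S): max(-29.5, 0) = 0, max(6.75, 0) = 6.75
Node 0 (S = 145): V_0 = 1/1.08·[0.9200·0.0000 + 0.0800·6.7500] = 0.5000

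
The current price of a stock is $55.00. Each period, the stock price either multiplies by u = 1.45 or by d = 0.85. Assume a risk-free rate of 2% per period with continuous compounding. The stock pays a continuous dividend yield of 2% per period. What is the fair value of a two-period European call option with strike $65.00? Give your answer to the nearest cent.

Per-period risk-free factor R = e^0.02 = 1.0202; dividend-adjusted growth = e^(0.02−0.02) = 1.0000.
Risk-neutral probability p = (1.0000 − 0.85)/(1.45 − 0.85) = 0.1500/0.6000 = 0.2500
Terminal stock prices: S_uu = 115.6, S_ud = 67.79, S_dd = 39.74
Terminal payoffs (S − K): max(50.64, 0) = 50.64, max(2.787, 0) = 2.787, max(-25.26, 0) = 0
Node u (S = 79.75): V_u = e^(−0.02)·[0.2500·50.6375 + 0.7500·2.7875] = 14.4579
Node d (S = 46.75): V_d = e^(−0.02)·[0.2500·2.7875 + 0.7500·0.0000] = 0.6831
Node 0 (S = 55): V_0 = e^(−0.02)·[0.2500·14.4579 + 0.7500·0.6831] = 4.0451

$4.05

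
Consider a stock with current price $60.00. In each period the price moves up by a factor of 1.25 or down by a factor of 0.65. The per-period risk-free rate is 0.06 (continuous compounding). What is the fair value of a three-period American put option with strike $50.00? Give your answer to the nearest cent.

Risk-neutral probability p = (e^0.06 − 0.65)/(1.25 − 0.65) = 0.4118/0.6000 = 0.6864
Terminal stock prices: S_uuu = 117.2, S_uud = 60.94, S_udd = 31.69, S_ddd = 16.48
Terminal payoffs (K − S): max(-67.19, 0) = 0, max(-10.94, 0) = 0, max(18.31, 0) = 18.31, max(33.52, 0) = 33.52
Node uu (S = 93.75): continuation = e^(−0.06)·[0.6864·0.0000 + 0.3136·0.0000] = 0.0000; exercise value = 0.0000 ≤ continuation, so V_uu = 0.0000
Node ud (S = 48.75): continuation = e^(−0.06)·[0.6864·0.0000 + 0.3136·18.3125] = 5.4085; exercise value = 1.2500 ≤ continuation, so V_ud = 5.4085
Node dd (S = 25.35): continuation = e^(−0.06)·[0.6864·18.3125 + 0.3136·33.5225] = 21.7382; exercise value = 24.6500 > continuation, so V_dd = 24.6500 (exercise)
Node u (S = 75): continuation = e^(−0.06)·[0.6864·0.0000 + 0.3136·5.4085] = 1.5974; exercise value = 0.0000 ≤ continuation, so V_u = 1.5974
Node d (S = 39): continuation = e^(−0.06)·[0.6864·5.4085 + 0.3136·24.6500] = 10.7763; exercise value = 11.0000 > continuation, so V_d = 11.0000 (exercise)
Node 0 (S = 60): continuation = e^(−0.06)·[0.6864·1.5974 + 0.3136·11.0000] = 4.2813; exercise value = 0.0000 ≤ continuation, so V_0 = 4.2813

$4.28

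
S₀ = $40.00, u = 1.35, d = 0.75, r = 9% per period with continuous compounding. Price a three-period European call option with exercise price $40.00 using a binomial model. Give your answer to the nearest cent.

$13.13

Risk-neutral probability p = (e^0.09 − 0.75)/(1.35 − 0.75) = 0.3442/0.6000 = 0.5736
Terminal stock prices: S_uuu = 98.42, S_uud = 54.68, S_udd = 30.38, S_ddd = 16.88
Terminal payoffs (S − K): max(58.42, 0) = 58.42, max(14.68, 0) = 14.68, max(-9.625, 0) = 0, max(-23.12, 0) = 0
Node uu (S = 72.9): V_uu = e^(−0.09)·[0.5736·58.4150 + 0.4264·14.6750] = 36.3428
Node ud (S = 40.5): V_ud = e^(−0.09)·[0.5736·14.6750 + 0.4264·0.0000] = 7.6934
Node dd (S = 22.5): V_dd = e^(−0.09)·[0.5736·0.0000 + 0.4264·0.0000] = 0.0000
Node u (S = 54): V_u = e^(−0.09)·[0.5736·36.3428 + 0.4264·7.6934] = 22.0507
Node d (S = 30): V_d = e^(−0.09)·[0.5736·7.6934 + 0.4264·0.0000] = 4.0333
Node 0 (S = 40): V_0 = e^(−0.09)·[0.5736·22.0507 + 0.4264·4.0333] = 13.1318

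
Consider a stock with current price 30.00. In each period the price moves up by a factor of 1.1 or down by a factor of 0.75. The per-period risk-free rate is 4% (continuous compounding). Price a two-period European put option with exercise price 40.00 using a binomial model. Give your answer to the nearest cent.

6.92

Risk-neutral probability p = (e^0.04 − 0.75)/(1.1 − 0.75) = 0.2908/0.3500 = 0.8309
Terminal stock prices: S_uu = 36.3, S_ud = 24.75, S_dd = 16.88
Terminal payoffs (K − S): max(3.7, 0) = 3.7, max(15.25, 0) = 15.25, max(23.12, 0) = 23.12
Node u (S = 33): V_u = e^(−0.04)·[0.8309·3.7000 + 0.1691·15.2500] = 5.4316
Node d (S = 22.5): V_d = e^(−0.04)·[0.8309·15.2500 + 0.1691·23.1250] = 15.9316
Node 0 (S = 30): V_0 = e^(−0.04)·[0.8309·5.4316 + 0.1691·15.9316] = 6.9247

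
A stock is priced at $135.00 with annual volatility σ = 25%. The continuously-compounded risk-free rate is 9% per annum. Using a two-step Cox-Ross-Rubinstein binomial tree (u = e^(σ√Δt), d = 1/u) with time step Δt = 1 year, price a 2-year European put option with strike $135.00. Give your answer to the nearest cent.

$6.27

CRR parameters: u = e^(σ√Δt) = e^(0.25·√1) = 1.2840, d = 1/u = 0.7788
Per-period rate: rΔt = 0.09·1 = 0.09, so R = e^0.09 = 1.0942
Risk-neutral probability p = (e^0.09 − 0.7788)/(1.2840 − 0.7788) = 0.3154/0.5052 = 0.6242
Terminal stock prices: S_uu = 222.6, S_ud = 135, S_dd = 81.88
Terminal payoffs (K − S): max(-87.58, 0) = 0, max(0, 0) = 0, max(53.12, 0) = 53.12
Node u (S = 173.3): V_u = e^(−0.09)·[0.6242·0.0000 + 0.3758·0.0000] = 0.0000
Node d (S = 105.1): V_d = e^(−0.09)·[0.6242·0.0000 + 0.3758·53.1184] = 18.2426
Node 0 (S = 135): V_0 = e^(−0.09)·[0.6242·0.0000 + 0.3758·18.2426] = 6.2651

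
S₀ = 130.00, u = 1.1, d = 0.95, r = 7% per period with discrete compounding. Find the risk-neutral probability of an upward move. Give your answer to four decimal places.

Risk-neutral probability p = (1 + 0.07 − 0.95)/(1.1 − 0.95) = 0.1200/0.1500 = 0.8000

p = 0.8000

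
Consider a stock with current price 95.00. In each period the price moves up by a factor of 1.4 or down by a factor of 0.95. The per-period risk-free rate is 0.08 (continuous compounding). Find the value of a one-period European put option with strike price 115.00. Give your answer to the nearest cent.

Risk-neutral probability p = (e^0.08 − 0.95)/(1.4 − 0.95) = 0.1333/0.4500 = 0.2962
Terminal stock prices: S_u = 133, S_d = 90.25
Terminal payoffs (K − S): max(-18, 0) = 0, max(24.75, 0) = 24.75
Node 0 (S = 95): V_0 = e^(−0.08)·[0.2962·0.0000 + 0.7038·24.7500] = 16.0800

16.08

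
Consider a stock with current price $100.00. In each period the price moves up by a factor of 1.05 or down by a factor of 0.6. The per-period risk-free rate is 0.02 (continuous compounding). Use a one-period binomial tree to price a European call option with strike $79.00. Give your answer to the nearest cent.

$23.80

Risk-neutral probability p = (e^0.02 − 0.6)/(1.05 − 0.6) = 0.4202/0.4500 = 0.9338
Terminal stock prices: S_u = 105, S_d = 60
Terminal payoffs (S − K): max(26, 0) = 26, max(-19, 0) = 0
Node 0 (S = 100): V_0 = e^(−0.02)·[0.9338·26.0000 + 0.0662·0.0000] = 23.7976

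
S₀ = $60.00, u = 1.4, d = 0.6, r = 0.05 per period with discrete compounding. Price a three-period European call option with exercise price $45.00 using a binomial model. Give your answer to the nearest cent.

$27.56

Risk-neutral probability p = (1 + 0.05 − 0.6)/(1.4 − 0.6) = 0.4500/0.8000 = 0.5625
Terminal stock prices: S_uuu = 164.6, S_uud = 70.56, S_udd = 30.24, S_ddd = 12.96
Terminal payoffs (S − K): max(119.6, 0) = 119.6, max(25.56, 0) = 25.56, max(-14.76, 0) = 0, max(-32.04, 0) = 0
Node uu (S = 117.6): V_uu = 1/1.05·[0.5625·119.6400 + 0.4375·25.5600] = 74.7429
Node ud (S = 50.4): V_ud = 1/1.05·[0.5625·25.5600 + 0.4375·0.0000] = 13.6929
Node dd (S = 21.6): V_dd = 1/1.05·[0.5625·0.0000 + 0.4375·0.0000] = 0.0000
Node u (S = 84): V_u = 1/1.05·[0.5625·74.7429 + 0.4375·13.6929] = 45.7462
Node d (S = 36): V_d = 1/1.05·[0.5625·13.6929 + 0.4375·0.0000] = 7.3355
Node 0 (S = 60): V_0 = 1/1.05·[0.5625·45.7462 + 0.4375·7.3355] = 27.5633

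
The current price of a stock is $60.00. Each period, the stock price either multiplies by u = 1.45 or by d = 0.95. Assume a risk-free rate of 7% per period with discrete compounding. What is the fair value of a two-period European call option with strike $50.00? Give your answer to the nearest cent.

$16.33

Risk-neutral probability p = (1 + 0.07 − 0.95)/(1.45 − 0.95) = 0.1200/0.5000 = 0.2400
Terminal stock prices: S_uu = 126.2, S_ud = 82.65, S_dd = 54.15
Terminal payoffs (S − K): max(76.15, 0) = 76.15, max(32.65, 0) = 32.65, max(4.15, 0) = 4.15
Node u (S = 87): V_u = 1/1.07·[0.2400·76.1500 + 0.7600·32.6500] = 40.2710
Node d (S = 57): V_d = 1/1.07·[0.2400·32.6500 + 0.7600·4.1500] = 10.2710
Node 0 (S = 60): V_0 = 1/1.07·[0.2400·40.2710 + 0.7600·10.2710] = 16.3281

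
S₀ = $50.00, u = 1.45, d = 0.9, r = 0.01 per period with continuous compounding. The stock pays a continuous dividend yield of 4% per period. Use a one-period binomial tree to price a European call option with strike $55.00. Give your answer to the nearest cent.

$2.22

Per-period risk-free factor R = e^0.01 = 1.0101; dividend-adjusted growth = e^(0.01−0.04) = 0.9704.
Risk-neutral probability p = (0.9704 − 0.9)/(1.45 − 0.9) = 0.0704/0.5500 = 0.1281
Terminal stock prices: S_u = 72.5, S_d = 45
Terminal payoffs (S − K): max(17.5, 0) = 17.5, max(-10, 0) = 0
Node 0 (S = 50): V_0 = e^(−0.01)·[0.1281·17.5000 + 0.8719·0.0000] = 2.2191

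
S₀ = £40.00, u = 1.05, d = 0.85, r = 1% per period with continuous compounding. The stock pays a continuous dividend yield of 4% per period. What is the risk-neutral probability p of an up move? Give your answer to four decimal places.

p = 0.6022

Per-period risk-free factor R = e^0.01 = 1.0101; dividend-adjusted growth = e^(0.01−0.04) = 0.9704.
Risk-neutral probability p = (0.9704 − 0.85)/(1.05 − 0.85) = 0.1204/0.2000 = 0.6022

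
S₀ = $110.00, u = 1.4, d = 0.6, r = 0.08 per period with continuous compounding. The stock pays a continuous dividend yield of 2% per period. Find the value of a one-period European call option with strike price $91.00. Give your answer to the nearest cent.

$33.57

Per-period risk-free factor R = e^0.08 = 1.0833; dividend-adjusted growth = e^(0.08−0.02) = 1.0618.
Risk-neutral probability p = (1.0618 − 0.6)/(1.4 − 0.6) = 0.4618/0.8000 = 0.5773
Terminal stock prices: S_u = 154, S_d = 66
Terminal payoffs (S − K): max(63, 0) = 63, max(-25, 0) = 0
Node 0 (S = 110): V_0 = e^(−0.08)·[0.5773·63.0000 + 0.4227·0.0000] = 33.5734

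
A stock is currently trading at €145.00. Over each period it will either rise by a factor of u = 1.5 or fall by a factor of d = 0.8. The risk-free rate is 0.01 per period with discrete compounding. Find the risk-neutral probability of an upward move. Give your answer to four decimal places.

p = 0.3000

Risk-neutral probability p = (1 + 0.01 − 0.8)/(1.5 − 0.8) = 0.2100/0.7000 = 0.3000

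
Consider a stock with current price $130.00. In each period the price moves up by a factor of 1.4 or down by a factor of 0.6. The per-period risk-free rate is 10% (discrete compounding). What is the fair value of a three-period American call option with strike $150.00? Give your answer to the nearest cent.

$38.87

Risk-neutral probability p = (1 + 0.1 − 0.6)/(1.4 − 0.6) = 0.5000/0.8000 = 0.6250
Terminal stock prices: S_uuu = 356.7, S_uud = 152.9, S_udd = 65.52, S_ddd = 28.08
Terminal payoffs (S − K): max(206.7, 0) = 206.7, max(2.88, 0) = 2.88, max(-84.48, 0) = 0, max(-121.9, 0) = 0
Node uu (S = 254.8): continuation = 1/1.1·[0.6250·206.7200 + 0.3750·2.8800] = 118.4364; exercise value = 104.8000 ≤ continuation, so V_uu = 118.4364
Node ud (S = 109.2): continuation = 1/1.1·[0.6250·2.8800 + 0.3750·0.0000] = 1.6364; exercise value = 0.0000 ≤ continuation, so V_ud = 1.6364
Node dd (S = 46.8): continuation = 1/1.1·[0.6250·0.0000 + 0.3750·0.0000] = 0.0000; exercise value = 0.0000 ≤ continuation, so V_dd = 0.0000
Node u (S = 182): continuation = 1/1.1·[0.6250·118.4364 + 0.3750·1.6364] = 67.8512; exercise value = 32.0000 ≤ continuation, so V_u = 67.8512
Node d (S = 78): continuation = 1/1.1·[0.6250·1.6364 + 0.3750·0.0000] = 0.9298; exercise value = 0.0000 ≤ continuation, so V_d = 0.9298
Node 0 (S = 130): continuation = 1/1.1·[0.6250·67.8512 + 0.3750·0.9298] = 38.8688; exercise value = 0.0000 ≤ continuation, so V_0 = 38.8688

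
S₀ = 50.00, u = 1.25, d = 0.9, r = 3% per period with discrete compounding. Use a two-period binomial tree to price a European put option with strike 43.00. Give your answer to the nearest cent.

0.93

Risk-neutral probability p = (1 + 0.03 − 0.9)/(1.25 − 0.9) = 0.1300/0.3500 = 0.3714
Terminal stock prices: S_uu = 78.12, S_ud = 56.25, S_dd = 40.5
Terminal payoffs (K − S): max(-35.12, 0) = 0, max(-13.25, 0) = 0, max(2.5, 0) = 2.5
Node u (S = 62.5): V_u = 1/1.03·[0.3714·0.0000 + 0.6286·0.0000] = 0.0000
Node d (S = 45): V_d = 1/1.03·[0.3714·0.0000 + 0.6286·2.5000] = 1.5257
Node 0 (S = 50): V_0 = 1/1.03·[0.3714·0.0000 + 0.6286·1.5257] = 0.9311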